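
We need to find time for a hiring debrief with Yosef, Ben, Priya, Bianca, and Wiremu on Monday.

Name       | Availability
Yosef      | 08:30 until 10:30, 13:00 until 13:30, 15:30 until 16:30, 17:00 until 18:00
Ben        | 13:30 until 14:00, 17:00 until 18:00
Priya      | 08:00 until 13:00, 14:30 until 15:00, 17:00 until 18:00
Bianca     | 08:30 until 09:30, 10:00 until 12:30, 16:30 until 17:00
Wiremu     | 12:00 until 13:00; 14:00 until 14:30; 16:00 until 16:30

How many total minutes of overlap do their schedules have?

Yosef ∩ Ben: 17:00-18:00.
Yosef ∩ Ben ∩ Priya: 17:00-18:00.
Yosef ∩ Ben ∩ Priya ∩ Bianca: ∅.
Yosef ∩ Ben ∩ Priya ∩ Bianca ∩ Wiremu: ∅.
There is no time when everyone is free.
There is no common window, so the total is 0 minutes.

0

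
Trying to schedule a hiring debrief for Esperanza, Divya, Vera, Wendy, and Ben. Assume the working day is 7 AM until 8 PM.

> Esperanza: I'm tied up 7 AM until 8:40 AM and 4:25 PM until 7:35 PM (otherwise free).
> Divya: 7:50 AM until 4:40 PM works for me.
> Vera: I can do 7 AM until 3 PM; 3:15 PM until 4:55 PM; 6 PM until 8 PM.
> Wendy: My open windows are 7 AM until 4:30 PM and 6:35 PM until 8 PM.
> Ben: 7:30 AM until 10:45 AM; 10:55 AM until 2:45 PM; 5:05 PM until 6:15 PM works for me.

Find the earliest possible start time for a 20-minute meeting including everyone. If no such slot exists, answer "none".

08:40

Esperanza free: 08:40-16:25, 19:35-20:00 (invert busy blocks within the working day).
Divya free: 07:50-16:40.
Vera free: 07:00-15:00, 15:15-16:55, 18:00-20:00.
Wendy free: 07:00-16:30, 18:35-20:00.
Ben free: 07:30-10:45, 10:55-14:45, 17:05-18:15.
Esperanza ∩ Divya: 08:40-16:25.
Esperanza ∩ Divya ∩ Vera: 08:40-15:00, 15:15-16:25.
Esperanza ∩ Divya ∩ Vera ∩ Wendy: 08:40-15:00, 15:15-16:25.
Esperanza ∩ Divya ∩ Vera ∩ Wendy ∩ Ben: 08:40-10:45, 10:55-14:45.
The first common window of at least 20 minutes is 08:40-10:45, so the earliest start is 08:40.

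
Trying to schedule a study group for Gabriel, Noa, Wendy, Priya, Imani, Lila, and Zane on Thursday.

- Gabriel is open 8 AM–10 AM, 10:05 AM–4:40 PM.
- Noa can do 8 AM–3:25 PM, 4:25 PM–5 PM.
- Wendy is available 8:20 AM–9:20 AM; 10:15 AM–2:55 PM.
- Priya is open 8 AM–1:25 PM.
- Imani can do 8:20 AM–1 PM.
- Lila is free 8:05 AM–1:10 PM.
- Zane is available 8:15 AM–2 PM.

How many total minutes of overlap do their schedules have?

225

Gabriel ∩ Noa: 08:00-10:00, 10:05-15:25, 16:25-16:40.
Gabriel ∩ Noa ∩ Wendy: 08:20-09:20, 10:15-14:55.
Gabriel ∩ Noa ∩ Wendy ∩ Priya: 08:20-09:20, 10:15-13:25.
Gabriel ∩ Noa ∩ Wendy ∩ Priya ∩ Imani: 08:20-09:20, 10:15-13:00.
Gabriel ∩ Noa ∩ Wendy ∩ Priya ∩ Imani ∩ Lila: 08:20-09:20, 10:15-13:00.
Gabriel ∩ Noa ∩ Wendy ∩ Priya ∩ Imani ∩ Lila ∩ Zane: 08:20-09:20, 10:15-13:00.
Summing the common windows: 60 + 165 = 225 minutes.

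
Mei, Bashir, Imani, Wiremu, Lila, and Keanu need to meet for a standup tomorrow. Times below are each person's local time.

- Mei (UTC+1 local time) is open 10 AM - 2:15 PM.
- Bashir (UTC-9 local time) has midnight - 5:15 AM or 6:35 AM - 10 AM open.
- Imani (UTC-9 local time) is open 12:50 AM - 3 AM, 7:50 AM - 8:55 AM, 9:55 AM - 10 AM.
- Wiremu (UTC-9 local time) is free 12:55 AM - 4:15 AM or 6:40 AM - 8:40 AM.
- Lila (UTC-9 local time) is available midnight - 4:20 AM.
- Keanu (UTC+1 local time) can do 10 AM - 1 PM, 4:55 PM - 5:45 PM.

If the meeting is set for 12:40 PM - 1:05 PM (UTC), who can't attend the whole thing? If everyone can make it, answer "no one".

Imani, Keanu

Mei in UTC: 09:00-13:15 (subtract 1h to convert from UTC+1).
Bashir in UTC: 09:00-14:15, 15:35-19:00 (add 9h to convert from UTC-9).
Imani in UTC: 09:50-12:00, 16:50-17:55, 18:55-19:00 (add 9h to convert from UTC-9).
Wiremu in UTC: 09:55-13:15, 15:40-17:40 (add 9h to convert from UTC-9).
Lila in UTC: 09:00-13:20 (add 9h to convert from UTC-9).
Keanu in UTC: 09:00-12:00, 15:55-16:45 (subtract 1h to convert from UTC+1).
Mei: free for 12:40-13:05. Bashir: free for 12:40-13:05. Imani: not fully free for 12:40-13:05. Wiremu: free for 12:40-13:05. Lila: free for 12:40-13:05. Keanu: not fully free for 12:40-13:05.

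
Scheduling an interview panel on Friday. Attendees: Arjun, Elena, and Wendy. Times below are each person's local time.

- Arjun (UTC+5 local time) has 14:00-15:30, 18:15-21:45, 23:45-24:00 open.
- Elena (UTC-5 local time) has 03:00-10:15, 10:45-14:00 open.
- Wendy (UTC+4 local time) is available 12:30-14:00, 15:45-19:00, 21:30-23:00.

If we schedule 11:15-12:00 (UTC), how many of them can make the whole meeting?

Arjun in UTC: 09:00-10:30, 13:15-16:45, 18:45-19:00 (subtract 5h to convert from UTC+5).
Elena in UTC: 08:00-15:15, 15:45-19:00 (add 5h to convert from UTC-5).
Wendy in UTC: 08:30-10:00, 11:45-15:00, 17:30-19:00 (subtract 4h to convert from UTC+4).
Elena can make the full 11:15-12:00 slot — that's 1.

1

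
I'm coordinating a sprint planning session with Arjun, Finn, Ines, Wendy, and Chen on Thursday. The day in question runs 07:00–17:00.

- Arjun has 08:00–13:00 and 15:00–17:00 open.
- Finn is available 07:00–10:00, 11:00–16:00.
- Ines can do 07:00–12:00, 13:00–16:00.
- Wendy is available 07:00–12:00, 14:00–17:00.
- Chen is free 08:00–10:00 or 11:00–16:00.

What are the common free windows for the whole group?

08:00-10:00, 11:00-12:00, 15:00-16:00

Arjun ∩ Finn: 08:00-10:00, 11:00-13:00, 15:00-16:00.
Arjun ∩ Finn ∩ Ines: 08:00-10:00, 11:00-12:00, 15:00-16:00.
Arjun ∩ Finn ∩ Ines ∩ Wendy: 08:00-10:00, 11:00-12:00, 15:00-16:00.
Arjun ∩ Finn ∩ Ines ∩ Wendy ∩ Chen: 08:00-10:00, 11:00-12:00, 15:00-16:00.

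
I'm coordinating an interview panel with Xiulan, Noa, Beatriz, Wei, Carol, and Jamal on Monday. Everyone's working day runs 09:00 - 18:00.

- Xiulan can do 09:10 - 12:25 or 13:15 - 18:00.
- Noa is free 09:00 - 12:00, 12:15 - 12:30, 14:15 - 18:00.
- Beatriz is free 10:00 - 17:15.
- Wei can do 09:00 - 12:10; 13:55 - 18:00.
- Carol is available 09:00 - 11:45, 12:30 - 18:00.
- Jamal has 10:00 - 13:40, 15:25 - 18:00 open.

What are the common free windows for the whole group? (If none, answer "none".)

10:00-11:45, 15:25-17:15

Xiulan ∩ Noa: 09:10-12:00, 12:15-12:25, 14:15-18:00.
Xiulan ∩ Noa ∩ Beatriz: 10:00-12:00, 12:15-12:25, 14:15-17:15.
Xiulan ∩ Noa ∩ Beatriz ∩ Wei: 10:00-12:00, 14:15-17:15.
Xiulan ∩ Noa ∩ Beatriz ∩ Wei ∩ Carol: 10:00-11:45, 14:15-17:15.
Xiulan ∩ Noa ∩ Beatriz ∩ Wei ∩ Carol ∩ Jamal: 10:00-11:45, 15:25-17:15.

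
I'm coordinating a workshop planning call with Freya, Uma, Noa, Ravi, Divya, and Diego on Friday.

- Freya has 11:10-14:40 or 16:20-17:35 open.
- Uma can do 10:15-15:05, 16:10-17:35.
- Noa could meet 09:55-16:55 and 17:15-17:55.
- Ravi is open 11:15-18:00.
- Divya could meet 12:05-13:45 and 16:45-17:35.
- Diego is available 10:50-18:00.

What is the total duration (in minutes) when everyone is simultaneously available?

Freya ∩ Uma: 11:10-14:40, 16:20-17:35.
Freya ∩ Uma ∩ Noa: 11:10-14:40, 16:20-16:55, 17:15-17:35.
Freya ∩ Uma ∩ Noa ∩ Ravi: 11:15-14:40, 16:20-16:55, 17:15-17:35.
Freya ∩ Uma ∩ Noa ∩ Ravi ∩ Divya: 12:05-13:45, 16:45-16:55, 17:15-17:35.
Freya ∩ Uma ∩ Noa ∩ Ravi ∩ Divya ∩ Diego: 12:05-13:45, 16:45-16:55, 17:15-17:35.
Those are the intersection windows.
Summing the common windows: 100 + 10 + 20 = 130 minutes.

130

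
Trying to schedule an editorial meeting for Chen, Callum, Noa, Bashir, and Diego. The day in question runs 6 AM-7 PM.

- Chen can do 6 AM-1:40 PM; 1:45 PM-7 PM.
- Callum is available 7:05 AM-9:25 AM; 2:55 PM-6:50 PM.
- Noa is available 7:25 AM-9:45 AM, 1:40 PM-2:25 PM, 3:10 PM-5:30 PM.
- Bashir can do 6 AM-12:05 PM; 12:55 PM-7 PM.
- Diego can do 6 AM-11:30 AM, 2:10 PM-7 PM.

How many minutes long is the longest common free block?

Chen ∩ Callum: 07:05-09:25, 14:55-18:50.
Chen ∩ Callum ∩ Noa: 07:25-09:25, 15:10-17:30.
Chen ∩ Callum ∩ Noa ∩ Bashir: 07:25-09:25, 15:10-17:30.
Chen ∩ Callum ∩ Noa ∩ Bashir ∩ Diego: 07:25-09:25, 15:10-17:30.
The longest is 15:10-17:30 at 140 minutes.

140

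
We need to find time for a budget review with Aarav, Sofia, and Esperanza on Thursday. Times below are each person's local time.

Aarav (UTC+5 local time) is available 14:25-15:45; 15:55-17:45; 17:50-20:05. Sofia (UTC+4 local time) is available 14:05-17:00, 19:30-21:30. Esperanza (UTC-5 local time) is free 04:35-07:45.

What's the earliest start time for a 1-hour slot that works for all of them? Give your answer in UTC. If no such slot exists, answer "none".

Aarav in UTC: 09:25-10:45, 10:55-12:45, 12:50-15:05 (subtract 5h to convert from UTC+5).
Sofia in UTC: 10:05-13:00, 15:30-17:30 (subtract 4h to convert from UTC+4).
Esperanza in UTC: 09:35-12:45 (add 5h to convert from UTC-5).
Aarav ∩ Sofia: 10:05-10:45, 10:55-12:45, 12:50-13:00.
Aarav ∩ Sofia ∩ Esperanza: 10:05-10:45, 10:55-12:45.
The first common window of at least 60 minutes is 10:55-12:45, so the earliest start is 10:55.

10:55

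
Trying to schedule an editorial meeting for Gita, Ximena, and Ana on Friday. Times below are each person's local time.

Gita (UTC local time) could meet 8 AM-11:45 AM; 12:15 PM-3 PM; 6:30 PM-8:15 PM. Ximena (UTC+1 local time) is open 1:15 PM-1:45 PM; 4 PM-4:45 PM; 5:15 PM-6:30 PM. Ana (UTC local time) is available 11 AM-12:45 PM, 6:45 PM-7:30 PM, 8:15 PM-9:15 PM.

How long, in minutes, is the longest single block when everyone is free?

30

Gita in UTC: 08:00-11:45, 12:15-15:00, 18:30-20:15.
Ximena in UTC: 12:15-12:45, 15:00-15:45, 16:15-17:30 (subtract 1h to convert from UTC+1).
Ana in UTC: 11:00-12:45, 18:45-19:30, 20:15-21:15.
Gita ∩ Ximena: 12:15-12:45.
Gita ∩ Ximena ∩ Ana: 12:15-12:45.
The longest is 12:15-12:45 at 30 minutes.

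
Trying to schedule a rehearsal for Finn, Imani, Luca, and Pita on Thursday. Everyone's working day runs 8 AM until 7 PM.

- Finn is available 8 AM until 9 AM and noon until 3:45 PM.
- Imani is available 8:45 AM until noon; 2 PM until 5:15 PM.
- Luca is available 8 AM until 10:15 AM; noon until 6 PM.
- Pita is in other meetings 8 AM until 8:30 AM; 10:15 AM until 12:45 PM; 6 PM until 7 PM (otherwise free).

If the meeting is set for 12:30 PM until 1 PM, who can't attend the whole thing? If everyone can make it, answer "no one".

Imani, Pita

Finn free: 08:00-09:00, 12:00-15:45.
Imani free: 08:45-12:00, 14:00-17:15.
Luca free: 08:00-10:15, 12:00-18:00.
Pita free: 08:30-10:15, 12:45-18:00 (invert busy blocks within the working day).
Finn: free for 12:30-13:00. Imani: not fully free for 12:30-13:00. Luca: free for 12:30-13:00. Pita: not fully free for 12:30-13:00.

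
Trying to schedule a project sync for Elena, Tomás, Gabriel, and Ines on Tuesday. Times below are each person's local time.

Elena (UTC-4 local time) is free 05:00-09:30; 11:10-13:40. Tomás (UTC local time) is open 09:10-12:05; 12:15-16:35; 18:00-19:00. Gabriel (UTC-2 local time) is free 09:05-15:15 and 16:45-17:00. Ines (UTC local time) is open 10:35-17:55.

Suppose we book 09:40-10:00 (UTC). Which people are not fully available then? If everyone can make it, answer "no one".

Gabriel, Ines

Elena in UTC: 09:00-13:30, 15:10-17:40 (add 4h to convert from UTC-4).
Tomás in UTC: 09:10-12:05, 12:15-16:35, 18:00-19:00.
Gabriel in UTC: 11:05-17:15, 18:45-19:00 (add 2h to convert from UTC-2).
Ines in UTC: 10:35-17:55.
Elena: free for 09:40-10:00. Tomás: free for 09:40-10:00. Gabriel: not fully free for 09:40-10:00. Ines: not fully free for 09:40-10:00.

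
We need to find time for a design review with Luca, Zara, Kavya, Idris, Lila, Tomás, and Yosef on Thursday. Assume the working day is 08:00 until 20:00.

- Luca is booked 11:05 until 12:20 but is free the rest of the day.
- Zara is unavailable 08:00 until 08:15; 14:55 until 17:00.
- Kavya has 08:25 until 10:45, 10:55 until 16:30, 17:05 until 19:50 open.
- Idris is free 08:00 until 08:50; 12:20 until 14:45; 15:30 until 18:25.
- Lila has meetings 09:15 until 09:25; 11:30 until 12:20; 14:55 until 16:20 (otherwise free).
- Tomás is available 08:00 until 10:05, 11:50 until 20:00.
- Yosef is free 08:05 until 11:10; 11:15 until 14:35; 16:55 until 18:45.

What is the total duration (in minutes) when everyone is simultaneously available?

Luca free: 08:00-11:05, 12:20-20:00 (invert busy blocks within the working day).
Zara free: 08:15-14:55, 17:00-20:00 (invert busy blocks within the working day).
Kavya free: 08:25-10:45, 10:55-16:30, 17:05-19:50.
Idris free: 08:00-08:50, 12:20-14:45, 15:30-18:25.
Lila free: 08:00-09:15, 09:25-11:30, 12:20-14:55, 16:20-20:00 (invert busy blocks within the working day).
Tomás free: 08:00-10:05, 11:50-20:00.
Yosef free: 08:05-11:10, 11:15-14:35, 16:55-18:45.
Luca ∩ Zara: 08:15-11:05, 12:20-14:55, 17:00-20:00.
Luca ∩ Zara ∩ Kavya: 08:25-10:45, 10:55-11:05, 12:20-14:55, 17:05-19:50.
Luca ∩ Zara ∩ Kavya ∩ Idris: 08:25-08:50, 12:20-14:45, 17:05-18:25.
Luca ∩ Zara ∩ Kavya ∩ Idris ∩ Lila: 08:25-08:50, 12:20-14:45, 17:05-18:25.
Luca ∩ Zara ∩ Kavya ∩ Idris ∩ Lila ∩ Tomás: 08:25-08:50, 12:20-14:45, 17:05-18:25.
Luca ∩ Zara ∩ Kavya ∩ Idris ∩ Lila ∩ Tomás ∩ Yosef: 08:25-08:50, 12:20-14:35, 17:05-18:25.
Those are the intersection windows.
Summing the common windows: 25 + 135 + 80 = 240 minutes.

240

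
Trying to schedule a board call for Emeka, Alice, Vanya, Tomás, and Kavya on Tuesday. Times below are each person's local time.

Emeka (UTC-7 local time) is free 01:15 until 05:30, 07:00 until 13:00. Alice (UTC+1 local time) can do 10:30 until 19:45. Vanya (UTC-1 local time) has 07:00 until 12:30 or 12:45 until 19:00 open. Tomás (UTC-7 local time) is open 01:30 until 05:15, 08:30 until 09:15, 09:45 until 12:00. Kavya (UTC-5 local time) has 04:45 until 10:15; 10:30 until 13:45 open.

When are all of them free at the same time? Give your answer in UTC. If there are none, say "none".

Emeka in UTC: 08:15-12:30, 14:00-20:00 (add 7h to convert from UTC-7).
Alice in UTC: 09:30-18:45 (subtract 1h to convert from UTC+1).
Vanya in UTC: 08:00-13:30, 13:45-20:00 (add 1h to convert from UTC-1).
Tomás in UTC: 08:30-12:15, 15:30-16:15, 16:45-19:00 (add 7h to convert from UTC-7).
Kavya in UTC: 09:45-15:15, 15:30-18:45 (add 5h to convert from UTC-5).
Emeka ∩ Alice: 09:30-12:30, 14:00-18:45.
Emeka ∩ Alice ∩ Vanya: 09:30-12:30, 14:00-18:45.
Emeka ∩ Alice ∩ Vanya ∩ Tomás: 09:30-12:15, 15:30-16:15, 16:45-18:45.
Emeka ∩ Alice ∩ Vanya ∩ Tomás ∩ Kavya: 09:45-12:15, 15:30-16:15, 16:45-18:45.
Those are the intersection windows.

09:45-12:15, 15:30-16:15, 16:45-18:45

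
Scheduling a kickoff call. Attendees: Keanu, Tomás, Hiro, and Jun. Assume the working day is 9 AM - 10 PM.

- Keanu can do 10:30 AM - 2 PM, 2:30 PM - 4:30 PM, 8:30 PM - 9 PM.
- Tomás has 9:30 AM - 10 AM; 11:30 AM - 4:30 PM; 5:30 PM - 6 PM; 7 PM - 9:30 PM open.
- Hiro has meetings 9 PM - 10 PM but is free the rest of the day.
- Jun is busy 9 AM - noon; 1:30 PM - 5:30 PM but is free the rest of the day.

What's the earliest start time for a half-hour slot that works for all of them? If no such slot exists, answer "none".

12:00

Keanu free: 10:30-14:00, 14:30-16:30, 20:30-21:00.
Tomás free: 09:30-10:00, 11:30-16:30, 17:30-18:00, 19:00-21:30.
Hiro free: 09:00-21:00 (invert busy blocks within the working day).
Jun free: 12:00-13:30, 17:30-22:00 (invert busy blocks within the working day).
Keanu ∩ Tomás: 11:30-14:00, 14:30-16:30, 20:30-21:00.
Keanu ∩ Tomás ∩ Hiro: 11:30-14:00, 14:30-16:30, 20:30-21:00.
Keanu ∩ Tomás ∩ Hiro ∩ Jun: 12:00-13:30, 20:30-21:00.
The first common window of at least 30 minutes is 12:00-13:30, so the earliest start is 12:00.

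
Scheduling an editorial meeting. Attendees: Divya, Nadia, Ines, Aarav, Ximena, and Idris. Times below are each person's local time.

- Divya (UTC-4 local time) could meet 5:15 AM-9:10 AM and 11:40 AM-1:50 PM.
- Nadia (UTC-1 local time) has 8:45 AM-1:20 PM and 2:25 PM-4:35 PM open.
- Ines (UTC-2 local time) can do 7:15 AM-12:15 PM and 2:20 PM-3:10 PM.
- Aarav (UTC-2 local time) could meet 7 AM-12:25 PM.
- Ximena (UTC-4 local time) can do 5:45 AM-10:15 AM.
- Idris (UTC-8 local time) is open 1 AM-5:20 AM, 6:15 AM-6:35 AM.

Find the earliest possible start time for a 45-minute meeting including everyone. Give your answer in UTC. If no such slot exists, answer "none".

09:45

Divya in UTC: 09:15-13:10, 15:40-17:50 (add 4h to convert from UTC-4).
Nadia in UTC: 09:45-14:20, 15:25-17:35 (add 1h to convert from UTC-1).
Ines in UTC: 09:15-14:15, 16:20-17:10 (add 2h to convert from UTC-2).
Aarav in UTC: 09:00-14:25 (add 2h to convert from UTC-2).
Ximena in UTC: 09:45-14:15 (add 4h to convert from UTC-4).
Idris in UTC: 09:00-13:20, 14:15-14:35 (add 8h to convert from UTC-8).
Divya ∩ Nadia: 09:45-13:10, 15:40-17:35.
Divya ∩ Nadia ∩ Ines: 09:45-13:10, 16:20-17:10.
Divya ∩ Nadia ∩ Ines ∩ Aarav: 09:45-13:10.
Divya ∩ Nadia ∩ Ines ∩ Aarav ∩ Ximena: 09:45-13:10.
Divya ∩ Nadia ∩ Ines ∩ Aarav ∩ Ximena ∩ Idris: 09:45-13:10.
Those are the intersection windows.
The first common window of at least 45 minutes is 09:45-13:10, so the earliest start is 09:45.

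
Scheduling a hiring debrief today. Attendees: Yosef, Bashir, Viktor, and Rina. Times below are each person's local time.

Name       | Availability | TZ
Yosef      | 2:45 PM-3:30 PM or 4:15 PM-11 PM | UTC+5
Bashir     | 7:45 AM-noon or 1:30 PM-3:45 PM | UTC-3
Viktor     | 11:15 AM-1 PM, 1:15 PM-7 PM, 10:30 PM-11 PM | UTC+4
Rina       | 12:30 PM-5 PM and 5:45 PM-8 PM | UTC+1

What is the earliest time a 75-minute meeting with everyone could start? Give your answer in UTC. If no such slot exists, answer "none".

Yosef in UTC: 09:45-10:30, 11:15-18:00 (subtract 5h to convert from UTC+5).
Bashir in UTC: 10:45-15:00, 16:30-18:45 (add 3h to convert from UTC-3).
Viktor in UTC: 07:15-09:00, 09:15-15:00, 18:30-19:00 (subtract 4h to convert from UTC+4).
Rina in UTC: 11:30-16:00, 16:45-19:00 (subtract 1h to convert from UTC+1).
Yosef ∩ Bashir: 11:15-15:00, 16:30-18:00.
Yosef ∩ Bashir ∩ Viktor: 11:15-15:00.
Yosef ∩ Bashir ∩ Viktor ∩ Rina: 11:30-15:00.
So the common availability across everyone is 11:30-15:00.
The first common window of at least 75 minutes is 11:30-15:00, so the earliest start is 11:30.

11:30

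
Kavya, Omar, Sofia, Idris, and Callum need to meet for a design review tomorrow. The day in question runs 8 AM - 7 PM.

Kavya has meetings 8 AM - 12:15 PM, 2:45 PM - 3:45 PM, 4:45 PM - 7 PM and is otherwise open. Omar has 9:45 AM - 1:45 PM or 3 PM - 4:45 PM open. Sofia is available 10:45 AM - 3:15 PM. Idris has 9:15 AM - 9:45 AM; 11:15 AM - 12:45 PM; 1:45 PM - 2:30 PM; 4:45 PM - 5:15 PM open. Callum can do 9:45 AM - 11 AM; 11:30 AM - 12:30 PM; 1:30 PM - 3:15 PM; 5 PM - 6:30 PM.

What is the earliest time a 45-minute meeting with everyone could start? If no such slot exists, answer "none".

Kavya free: 12:15-14:45, 15:45-16:45 (invert busy blocks within the working day).
Omar free: 09:45-13:45, 15:00-16:45.
Sofia free: 10:45-15:15.
Idris free: 09:15-09:45, 11:15-12:45, 13:45-14:30, 16:45-17:15.
Callum free: 09:45-11:00, 11:30-12:30, 13:30-15:15, 17:00-18:30.
Kavya ∩ Omar: 12:15-13:45, 15:45-16:45.
Kavya ∩ Omar ∩ Sofia: 12:15-13:45.
Kavya ∩ Omar ∩ Sofia ∩ Idris: 12:15-12:45.
Kavya ∩ Omar ∩ Sofia ∩ Idris ∩ Callum: 12:15-12:30.
No common window is at least 45 minutes long.

none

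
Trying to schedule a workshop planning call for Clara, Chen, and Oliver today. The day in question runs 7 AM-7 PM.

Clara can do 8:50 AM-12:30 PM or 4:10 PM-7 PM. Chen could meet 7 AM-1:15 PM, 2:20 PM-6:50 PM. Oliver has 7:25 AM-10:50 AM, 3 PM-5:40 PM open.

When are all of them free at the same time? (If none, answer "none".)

08:50-10:50, 16:10-17:40

Clara ∩ Chen: 08:50-12:30, 16:10-18:50.
Clara ∩ Chen ∩ Oliver: 08:50-10:50, 16:10-17:40.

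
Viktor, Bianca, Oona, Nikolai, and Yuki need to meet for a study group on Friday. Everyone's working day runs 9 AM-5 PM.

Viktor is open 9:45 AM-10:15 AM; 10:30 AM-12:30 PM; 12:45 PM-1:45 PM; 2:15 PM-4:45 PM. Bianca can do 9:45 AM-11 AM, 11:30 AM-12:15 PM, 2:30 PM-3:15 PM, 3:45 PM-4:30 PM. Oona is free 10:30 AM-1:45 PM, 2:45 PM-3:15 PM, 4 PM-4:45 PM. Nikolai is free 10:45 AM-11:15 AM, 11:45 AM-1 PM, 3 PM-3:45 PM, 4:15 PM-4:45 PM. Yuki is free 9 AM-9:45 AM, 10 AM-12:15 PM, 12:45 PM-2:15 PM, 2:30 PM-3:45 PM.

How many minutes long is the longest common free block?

Viktor ∩ Bianca: 09:45-10:15, 10:30-11:00, 11:30-12:15, 14:30-15:15, 15:45-16:30.
Viktor ∩ Bianca ∩ Oona: 10:30-11:00, 11:30-12:15, 14:45-15:15, 16:00-16:30.
Viktor ∩ Bianca ∩ Oona ∩ Nikolai: 10:45-11:00, 11:45-12:15, 15:00-15:15, 16:15-16:30.
Viktor ∩ Bianca ∩ Oona ∩ Nikolai ∩ Yuki: 10:45-11:00, 11:45-12:15, 15:00-15:15.
The longest is 11:45-12:15 at 30 minutes.

30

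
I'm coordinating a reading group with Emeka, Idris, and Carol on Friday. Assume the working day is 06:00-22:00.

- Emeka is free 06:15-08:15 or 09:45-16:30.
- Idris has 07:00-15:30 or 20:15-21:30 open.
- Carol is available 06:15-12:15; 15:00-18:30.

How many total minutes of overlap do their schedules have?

Emeka ∩ Idris: 07:00-08:15, 09:45-15:30.
Emeka ∩ Idris ∩ Carol: 07:00-08:15, 09:45-12:15, 15:00-15:30.
Summing the common windows: 75 + 150 + 30 = 255 minutes.

255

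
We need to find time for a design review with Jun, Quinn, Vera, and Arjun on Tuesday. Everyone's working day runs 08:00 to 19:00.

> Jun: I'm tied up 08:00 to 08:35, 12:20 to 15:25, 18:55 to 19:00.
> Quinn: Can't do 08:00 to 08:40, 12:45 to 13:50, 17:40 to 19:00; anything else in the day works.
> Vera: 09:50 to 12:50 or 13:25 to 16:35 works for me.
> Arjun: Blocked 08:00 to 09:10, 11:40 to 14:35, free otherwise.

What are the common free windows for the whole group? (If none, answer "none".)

Jun free: 08:35-12:20, 15:25-18:55 (invert busy blocks within the working day).
Quinn free: 08:40-12:45, 13:50-17:40 (invert busy blocks within the working day).
Vera free: 09:50-12:50, 13:25-16:35.
Arjun free: 09:10-11:40, 14:35-19:00 (invert busy blocks within the working day).
Jun ∩ Quinn: 08:40-12:20, 15:25-17:40.
Jun ∩ Quinn ∩ Vera: 09:50-12:20, 15:25-16:35.
Jun ∩ Quinn ∩ Vera ∩ Arjun: 09:50-11:40, 15:25-16:35.

09:50-11:40, 15:25-16:35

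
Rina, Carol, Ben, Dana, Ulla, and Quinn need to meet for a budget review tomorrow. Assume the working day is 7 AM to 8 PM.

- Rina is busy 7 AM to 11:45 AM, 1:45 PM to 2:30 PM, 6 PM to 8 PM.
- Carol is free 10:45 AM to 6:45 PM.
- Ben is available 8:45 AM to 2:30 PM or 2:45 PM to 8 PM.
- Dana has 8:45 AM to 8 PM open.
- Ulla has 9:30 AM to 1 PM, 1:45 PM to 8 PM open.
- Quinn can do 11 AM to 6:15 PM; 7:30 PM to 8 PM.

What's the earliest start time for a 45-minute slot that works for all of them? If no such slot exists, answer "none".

11:45

Rina free: 11:45-13:45, 14:30-18:00 (invert busy blocks within the working day).
Carol free: 10:45-18:45.
Ben free: 08:45-14:30, 14:45-20:00.
Dana free: 08:45-20:00.
Ulla free: 09:30-13:00, 13:45-20:00.
Quinn free: 11:00-18:15, 19:30-20:00.
Rina ∩ Carol: 11:45-13:45, 14:30-18:00.
Rina ∩ Carol ∩ Ben: 11:45-13:45, 14:45-18:00.
Rina ∩ Carol ∩ Ben ∩ Dana: 11:45-13:45, 14:45-18:00.
Rina ∩ Carol ∩ Ben ∩ Dana ∩ Ulla: 11:45-13:00, 14:45-18:00.
Rina ∩ Carol ∩ Ben ∩ Dana ∩ Ulla ∩ Quinn: 11:45-13:00, 14:45-18:00.
So the common availability across everyone is 11:45-13:00, 14:45-18:00.
The first common window of at least 45 minutes is 11:45-13:00, so the earliest start is 11:45.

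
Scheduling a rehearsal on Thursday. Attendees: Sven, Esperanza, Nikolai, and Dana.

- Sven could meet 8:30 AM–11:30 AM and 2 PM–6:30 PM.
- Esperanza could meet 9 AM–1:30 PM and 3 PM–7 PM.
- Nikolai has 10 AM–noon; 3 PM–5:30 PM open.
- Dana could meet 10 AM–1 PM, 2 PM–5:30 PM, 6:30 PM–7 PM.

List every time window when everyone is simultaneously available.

10:00-11:30, 15:00-17:30

Sven ∩ Esperanza: 09:00-11:30, 15:00-18:30.
Sven ∩ Esperanza ∩ Nikolai: 10:00-11:30, 15:00-17:30.
Sven ∩ Esperanza ∩ Nikolai ∩ Dana: 10:00-11:30, 15:00-17:30.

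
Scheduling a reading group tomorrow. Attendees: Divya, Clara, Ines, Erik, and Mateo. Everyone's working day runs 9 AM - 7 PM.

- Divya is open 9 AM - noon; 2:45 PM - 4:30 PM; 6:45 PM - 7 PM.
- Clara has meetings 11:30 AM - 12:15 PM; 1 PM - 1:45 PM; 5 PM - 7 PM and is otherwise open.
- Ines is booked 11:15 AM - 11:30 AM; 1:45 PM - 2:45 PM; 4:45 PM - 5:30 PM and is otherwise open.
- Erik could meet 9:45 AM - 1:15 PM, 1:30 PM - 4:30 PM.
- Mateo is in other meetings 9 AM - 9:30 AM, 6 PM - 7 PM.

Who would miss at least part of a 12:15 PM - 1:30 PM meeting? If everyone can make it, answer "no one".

Divya free: 09:00-12:00, 14:45-16:30, 18:45-19:00.
Clara free: 09:00-11:30, 12:15-13:00, 13:45-17:00 (invert busy blocks within the working day).
Ines free: 09:00-11:15, 11:30-13:45, 14:45-16:45, 17:30-19:00 (invert busy blocks within the working day).
Erik free: 09:45-13:15, 13:30-16:30.
Mateo free: 09:30-18:00 (invert busy blocks within the working day).
Divya: not fully free for 12:15-13:30. Clara: not fully free for 12:15-13:30. Ines: free for 12:15-13:30. Erik: not fully free for 12:15-13:30. Mateo: free for 12:15-13:30.

Clara, Divya, Erik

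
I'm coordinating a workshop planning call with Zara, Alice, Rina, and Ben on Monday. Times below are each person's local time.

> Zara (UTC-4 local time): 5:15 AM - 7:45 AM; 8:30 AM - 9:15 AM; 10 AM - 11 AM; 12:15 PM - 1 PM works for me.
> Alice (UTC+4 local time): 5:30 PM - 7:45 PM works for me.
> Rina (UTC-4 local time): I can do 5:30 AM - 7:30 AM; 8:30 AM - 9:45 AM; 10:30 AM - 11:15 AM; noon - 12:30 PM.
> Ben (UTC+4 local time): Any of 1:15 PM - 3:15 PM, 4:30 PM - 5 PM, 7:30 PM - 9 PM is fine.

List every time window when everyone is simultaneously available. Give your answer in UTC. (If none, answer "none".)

Zara in UTC: 09:15-11:45, 12:30-13:15, 14:00-15:00, 16:15-17:00 (add 4h to convert from UTC-4).
Alice in UTC: 13:30-15:45 (subtract 4h to convert from UTC+4).
Rina in UTC: 09:30-11:30, 12:30-13:45, 14:30-15:15, 16:00-16:30 (add 4h to convert from UTC-4).
Ben in UTC: 09:15-11:15, 12:30-13:00, 15:30-17:00 (subtract 4h to convert from UTC+4).
Zara ∩ Alice: 14:00-15:00.
Zara ∩ Alice ∩ Rina: 14:30-15:00.
Zara ∩ Alice ∩ Rina ∩ Ben: ∅.
There is no time when everyone is free.

none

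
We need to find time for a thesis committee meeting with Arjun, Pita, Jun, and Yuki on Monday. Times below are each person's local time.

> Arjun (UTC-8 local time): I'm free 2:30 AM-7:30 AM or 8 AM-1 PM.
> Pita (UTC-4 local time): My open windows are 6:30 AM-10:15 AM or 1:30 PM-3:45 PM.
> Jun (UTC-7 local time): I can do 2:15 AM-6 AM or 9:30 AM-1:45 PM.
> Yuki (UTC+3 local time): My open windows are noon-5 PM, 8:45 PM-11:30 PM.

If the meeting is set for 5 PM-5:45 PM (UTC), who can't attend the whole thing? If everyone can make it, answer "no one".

Pita, Yuki

Arjun in UTC: 10:30-15:30, 16:00-21:00 (add 8h to convert from UTC-8).
Pita in UTC: 10:30-14:15, 17:30-19:45 (add 4h to convert from UTC-4).
Jun in UTC: 09:15-13:00, 16:30-20:45 (add 7h to convert from UTC-7).
Yuki in UTC: 09:00-14:00, 17:45-20:30 (subtract 3h to convert from UTC+3).
Arjun: free for 17:00-17:45. Pita: not fully free for 17:00-17:45. Jun: free for 17:00-17:45. Yuki: not fully free for 17:00-17:45.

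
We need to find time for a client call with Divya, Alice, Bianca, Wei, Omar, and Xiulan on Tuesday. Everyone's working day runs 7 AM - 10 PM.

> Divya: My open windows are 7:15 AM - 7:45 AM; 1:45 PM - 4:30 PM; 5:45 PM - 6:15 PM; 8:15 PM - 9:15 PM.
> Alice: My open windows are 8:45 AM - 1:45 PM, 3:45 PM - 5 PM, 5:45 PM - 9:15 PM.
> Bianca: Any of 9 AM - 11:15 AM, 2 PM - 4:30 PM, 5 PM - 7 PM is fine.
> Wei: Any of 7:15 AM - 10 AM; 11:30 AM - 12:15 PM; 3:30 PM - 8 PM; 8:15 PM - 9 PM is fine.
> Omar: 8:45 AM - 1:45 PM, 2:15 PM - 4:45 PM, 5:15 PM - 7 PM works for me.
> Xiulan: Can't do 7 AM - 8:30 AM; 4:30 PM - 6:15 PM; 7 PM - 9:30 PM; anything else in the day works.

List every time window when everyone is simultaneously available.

15:45-16:30

Divya free: 07:15-07:45, 13:45-16:30, 17:45-18:15, 20:15-21:15.
Alice free: 08:45-13:45, 15:45-17:00, 17:45-21:15.
Bianca free: 09:00-11:15, 14:00-16:30, 17:00-19:00.
Wei free: 07:15-10:00, 11:30-12:15, 15:30-20:00, 20:15-21:00.
Omar free: 08:45-13:45, 14:15-16:45, 17:15-19:00.
Xiulan free: 08:30-16:30, 18:15-19:00, 21:30-22:00 (invert busy blocks within the working day).
Divya ∩ Alice: 15:45-16:30, 17:45-18:15, 20:15-21:15.
Divya ∩ Alice ∩ Bianca: 15:45-16:30, 17:45-18:15.
Divya ∩ Alice ∩ Bianca ∩ Wei: 15:45-16:30, 17:45-18:15.
Divya ∩ Alice ∩ Bianca ∩ Wei ∩ Omar: 15:45-16:30, 17:45-18:15.
Divya ∩ Alice ∩ Bianca ∩ Wei ∩ Omar ∩ Xiulan: 15:45-16:30.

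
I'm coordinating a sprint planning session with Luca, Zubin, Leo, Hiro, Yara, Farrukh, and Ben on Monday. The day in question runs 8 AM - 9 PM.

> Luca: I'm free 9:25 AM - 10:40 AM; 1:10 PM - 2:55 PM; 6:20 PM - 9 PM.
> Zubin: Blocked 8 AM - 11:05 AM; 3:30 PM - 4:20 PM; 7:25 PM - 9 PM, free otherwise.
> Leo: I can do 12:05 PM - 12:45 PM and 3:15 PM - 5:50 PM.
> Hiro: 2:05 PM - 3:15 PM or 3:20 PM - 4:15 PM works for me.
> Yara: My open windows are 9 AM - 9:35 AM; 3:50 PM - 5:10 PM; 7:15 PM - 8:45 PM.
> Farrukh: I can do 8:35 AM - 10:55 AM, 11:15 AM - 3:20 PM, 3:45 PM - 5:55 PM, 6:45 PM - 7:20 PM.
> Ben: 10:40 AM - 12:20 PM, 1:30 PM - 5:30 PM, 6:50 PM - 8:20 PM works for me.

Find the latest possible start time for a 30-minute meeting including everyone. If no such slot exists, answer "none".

none

Luca free: 09:25-10:40, 13:10-14:55, 18:20-21:00.
Zubin free: 11:05-15:30, 16:20-19:25 (invert busy blocks within the working day).
Leo free: 12:05-12:45, 15:15-17:50.
Hiro free: 14:05-15:15, 15:20-16:15.
Yara free: 09:00-09:35, 15:50-17:10, 19:15-20:45.
Farrukh free: 08:35-10:55, 11:15-15:20, 15:45-17:55, 18:45-19:20.
Ben free: 10:40-12:20, 13:30-17:30, 18:50-20:20.
Luca ∩ Zubin: 13:10-14:55, 18:20-19:25.
Luca ∩ Zubin ∩ Leo: ∅.
Luca ∩ Zubin ∩ Leo ∩ Hiro: ∅.
Luca ∩ Zubin ∩ Leo ∩ Hiro ∩ Yara: ∅.
Luca ∩ Zubin ∩ Leo ∩ Hiro ∩ Yara ∩ Farrukh: ∅.
Luca ∩ Zubin ∩ Leo ∩ Hiro ∩ Yara ∩ Farrukh ∩ Ben: ∅.
There is no time when everyone is free.
No common window is at least 30 minutes long.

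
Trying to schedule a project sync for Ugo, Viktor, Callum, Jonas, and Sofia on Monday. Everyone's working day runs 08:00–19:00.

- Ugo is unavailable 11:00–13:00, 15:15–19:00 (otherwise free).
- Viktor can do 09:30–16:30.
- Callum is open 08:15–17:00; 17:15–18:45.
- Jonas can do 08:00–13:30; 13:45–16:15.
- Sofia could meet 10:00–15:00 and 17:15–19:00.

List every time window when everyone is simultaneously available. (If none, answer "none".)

10:00-11:00, 13:00-13:30, 13:45-15:00

Ugo free: 08:00-11:00, 13:00-15:15 (invert busy blocks within the working day).
Viktor free: 09:30-16:30.
Callum free: 08:15-17:00, 17:15-18:45.
Jonas free: 08:00-13:30, 13:45-16:15.
Sofia free: 10:00-15:00, 17:15-19:00.
Ugo ∩ Viktor: 09:30-11:00, 13:00-15:15.
Ugo ∩ Viktor ∩ Callum: 09:30-11:00, 13:00-15:15.
Ugo ∩ Viktor ∩ Callum ∩ Jonas: 09:30-11:00, 13:00-13:30, 13:45-15:15.
Ugo ∩ Viktor ∩ Callum ∩ Jonas ∩ Sofia: 10:00-11:00, 13:00-13:30, 13:45-15:00.
So the common availability across everyone is 10:00-11:00, 13:00-13:30, 13:45-15:00.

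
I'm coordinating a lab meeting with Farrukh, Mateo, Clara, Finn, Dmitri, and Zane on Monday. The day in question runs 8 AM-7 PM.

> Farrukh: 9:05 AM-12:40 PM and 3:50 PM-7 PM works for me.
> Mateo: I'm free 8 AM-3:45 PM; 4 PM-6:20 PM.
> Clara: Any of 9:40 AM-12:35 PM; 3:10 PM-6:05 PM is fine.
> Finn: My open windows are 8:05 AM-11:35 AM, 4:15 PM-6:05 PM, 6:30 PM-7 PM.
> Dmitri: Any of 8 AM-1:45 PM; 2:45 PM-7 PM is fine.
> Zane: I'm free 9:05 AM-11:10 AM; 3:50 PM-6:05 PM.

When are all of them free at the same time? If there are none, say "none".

Farrukh ∩ Mateo: 09:05-12:40, 16:00-18:20.
Farrukh ∩ Mateo ∩ Clara: 09:40-12:35, 16:00-18:05.
Farrukh ∩ Mateo ∩ Clara ∩ Finn: 09:40-11:35, 16:15-18:05.
Farrukh ∩ Mateo ∩ Clara ∩ Finn ∩ Dmitri: 09:40-11:35, 16:15-18:05.
Farrukh ∩ Mateo ∩ Clara ∩ Finn ∩ Dmitri ∩ Zane: 09:40-11:10, 16:15-18:05.

09:40-11:10, 16:15-18:05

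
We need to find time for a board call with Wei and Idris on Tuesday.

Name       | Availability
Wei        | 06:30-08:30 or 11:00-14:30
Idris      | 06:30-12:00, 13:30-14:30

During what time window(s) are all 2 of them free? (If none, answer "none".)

06:30-08:30, 11:00-12:00, 13:30-14:30

Wei ∩ Idris: 06:30-08:30, 11:00-12:00, 13:30-14:30.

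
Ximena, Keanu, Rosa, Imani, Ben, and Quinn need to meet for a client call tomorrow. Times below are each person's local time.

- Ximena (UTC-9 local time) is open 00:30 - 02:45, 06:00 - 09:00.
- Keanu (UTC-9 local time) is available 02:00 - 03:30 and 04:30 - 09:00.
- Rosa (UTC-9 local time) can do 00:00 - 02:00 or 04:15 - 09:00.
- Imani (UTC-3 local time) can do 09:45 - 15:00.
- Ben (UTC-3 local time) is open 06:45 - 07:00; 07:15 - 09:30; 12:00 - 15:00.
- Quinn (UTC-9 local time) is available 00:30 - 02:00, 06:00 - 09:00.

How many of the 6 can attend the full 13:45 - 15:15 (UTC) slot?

Ximena in UTC: 09:30-11:45, 15:00-18:00 (add 9h to convert from UTC-9).
Keanu in UTC: 11:00-12:30, 13:30-18:00 (add 9h to convert from UTC-9).
Rosa in UTC: 09:00-11:00, 13:15-18:00 (add 9h to convert from UTC-9).
Imani in UTC: 12:45-18:00 (add 3h to convert from UTC-3).
Ben in UTC: 09:45-10:00, 10:15-12:30, 15:00-18:00 (add 3h to convert from UTC-3).
Quinn in UTC: 09:30-11:00, 15:00-18:00 (add 9h to convert from UTC-9).
Keanu, Rosa, and Imani can make the full 13:45-15:15 slot — that's 3.

3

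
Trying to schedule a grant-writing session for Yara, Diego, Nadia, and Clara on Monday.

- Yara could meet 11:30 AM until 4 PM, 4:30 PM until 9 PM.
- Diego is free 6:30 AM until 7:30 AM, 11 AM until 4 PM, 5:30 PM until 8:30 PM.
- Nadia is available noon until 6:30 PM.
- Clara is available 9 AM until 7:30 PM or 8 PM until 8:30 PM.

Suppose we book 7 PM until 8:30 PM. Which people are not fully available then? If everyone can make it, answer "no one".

Yara: free for 19:00-20:30. Diego: free for 19:00-20:30. Nadia: not fully free for 19:00-20:30. Clara: not fully free for 19:00-20:30.

Clara, Nadia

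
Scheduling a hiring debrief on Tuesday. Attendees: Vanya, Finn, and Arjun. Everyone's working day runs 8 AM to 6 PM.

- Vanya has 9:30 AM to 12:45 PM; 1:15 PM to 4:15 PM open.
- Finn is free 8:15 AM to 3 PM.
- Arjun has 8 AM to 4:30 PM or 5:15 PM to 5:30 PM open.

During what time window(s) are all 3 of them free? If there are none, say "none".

Vanya ∩ Finn: 09:30-12:45, 13:15-15:00.
Vanya ∩ Finn ∩ Arjun: 09:30-12:45, 13:15-15:00.
Those are the intersection windows.

09:30-12:45, 13:15-15:00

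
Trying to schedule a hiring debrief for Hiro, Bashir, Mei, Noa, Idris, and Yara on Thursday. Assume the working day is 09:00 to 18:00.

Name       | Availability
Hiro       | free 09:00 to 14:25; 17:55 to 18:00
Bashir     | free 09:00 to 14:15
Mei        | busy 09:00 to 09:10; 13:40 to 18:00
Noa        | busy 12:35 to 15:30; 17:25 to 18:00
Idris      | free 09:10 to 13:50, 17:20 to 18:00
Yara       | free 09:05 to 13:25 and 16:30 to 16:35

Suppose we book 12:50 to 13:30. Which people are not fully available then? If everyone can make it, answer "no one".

Hiro free: 09:00-14:25, 17:55-18:00.
Bashir free: 09:00-14:15.
Mei free: 09:10-13:40 (invert busy blocks within the working day).
Noa free: 09:00-12:35, 15:30-17:25 (invert busy blocks within the working day).
Idris free: 09:10-13:50, 17:20-18:00.
Yara free: 09:05-13:25, 16:30-16:35.
Hiro: free for 12:50-13:30. Bashir: free for 12:50-13:30. Mei: free for 12:50-13:30. Noa: not fully free for 12:50-13:30. Idris: free for 12:50-13:30. Yara: not fully free for 12:50-13:30.

Noa, Yara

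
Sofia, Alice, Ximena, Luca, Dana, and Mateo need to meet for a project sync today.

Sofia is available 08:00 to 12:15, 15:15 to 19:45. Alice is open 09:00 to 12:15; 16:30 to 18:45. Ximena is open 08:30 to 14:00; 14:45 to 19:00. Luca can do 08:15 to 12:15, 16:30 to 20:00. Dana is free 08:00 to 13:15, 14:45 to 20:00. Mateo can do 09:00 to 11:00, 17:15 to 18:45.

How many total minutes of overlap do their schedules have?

210

Sofia ∩ Alice: 09:00-12:15, 16:30-18:45.
Sofia ∩ Alice ∩ Ximena: 09:00-12:15, 16:30-18:45.
Sofia ∩ Alice ∩ Ximena ∩ Luca: 09:00-12:15, 16:30-18:45.
Sofia ∩ Alice ∩ Ximena ∩ Luca ∩ Dana: 09:00-12:15, 16:30-18:45.
Sofia ∩ Alice ∩ Ximena ∩ Luca ∩ Dana ∩ Mateo: 09:00-11:00, 17:15-18:45.
Those are the intersection windows.
Summing the common windows: 120 + 90 = 210 minutes.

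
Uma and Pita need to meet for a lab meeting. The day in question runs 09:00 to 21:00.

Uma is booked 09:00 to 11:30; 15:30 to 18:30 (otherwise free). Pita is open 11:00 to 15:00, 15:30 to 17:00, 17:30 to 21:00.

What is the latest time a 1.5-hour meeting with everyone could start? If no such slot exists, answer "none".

Uma free: 11:30-15:30, 18:30-21:00 (invert busy blocks within the working day).
Pita free: 11:00-15:00, 15:30-17:00, 17:30-21:00.
Uma ∩ Pita: 11:30-15:00, 18:30-21:00.
So the common availability across everyone is 11:30-15:00, 18:30-21:00.
The last common window of at least 90 minutes is 18:30-21:00; a 90-minute meeting can start as late as 19:30 and still end by 21:00.

19:30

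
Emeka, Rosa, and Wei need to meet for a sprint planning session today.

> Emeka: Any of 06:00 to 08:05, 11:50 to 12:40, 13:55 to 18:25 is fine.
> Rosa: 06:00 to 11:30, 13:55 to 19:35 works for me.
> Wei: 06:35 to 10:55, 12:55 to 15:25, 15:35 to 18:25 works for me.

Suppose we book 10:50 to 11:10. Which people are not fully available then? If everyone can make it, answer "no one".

Emeka: not fully free for 10:50-11:10. Rosa: free for 10:50-11:10. Wei: not fully free for 10:50-11:10.

Emeka, Wei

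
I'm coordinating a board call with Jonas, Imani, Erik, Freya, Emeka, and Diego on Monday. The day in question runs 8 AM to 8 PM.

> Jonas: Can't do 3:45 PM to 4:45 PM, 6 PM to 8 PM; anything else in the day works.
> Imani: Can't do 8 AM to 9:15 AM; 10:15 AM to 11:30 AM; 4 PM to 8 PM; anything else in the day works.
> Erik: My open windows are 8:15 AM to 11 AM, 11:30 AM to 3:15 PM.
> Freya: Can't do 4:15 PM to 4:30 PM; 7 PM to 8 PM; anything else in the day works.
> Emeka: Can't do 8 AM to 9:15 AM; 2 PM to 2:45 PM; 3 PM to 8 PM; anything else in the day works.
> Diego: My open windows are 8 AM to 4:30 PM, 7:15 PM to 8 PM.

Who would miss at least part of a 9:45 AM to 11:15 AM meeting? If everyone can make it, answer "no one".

Jonas free: 08:00-15:45, 16:45-18:00 (invert busy blocks within the working day).
Imani free: 09:15-10:15, 11:30-16:00 (invert busy blocks within the working day).
Erik free: 08:15-11:00, 11:30-15:15.
Freya free: 08:00-16:15, 16:30-19:00 (invert busy blocks within the working day).
Emeka free: 09:15-14:00, 14:45-15:00 (invert busy blocks within the working day).
Diego free: 08:00-16:30, 19:15-20:00.
Jonas: free for 09:45-11:15. Imani: not fully free for 09:45-11:15. Erik: not fully free for 09:45-11:15. Freya: free for 09:45-11:15. Emeka: free for 09:45-11:15. Diego: free for 09:45-11:15.

Erik, Imani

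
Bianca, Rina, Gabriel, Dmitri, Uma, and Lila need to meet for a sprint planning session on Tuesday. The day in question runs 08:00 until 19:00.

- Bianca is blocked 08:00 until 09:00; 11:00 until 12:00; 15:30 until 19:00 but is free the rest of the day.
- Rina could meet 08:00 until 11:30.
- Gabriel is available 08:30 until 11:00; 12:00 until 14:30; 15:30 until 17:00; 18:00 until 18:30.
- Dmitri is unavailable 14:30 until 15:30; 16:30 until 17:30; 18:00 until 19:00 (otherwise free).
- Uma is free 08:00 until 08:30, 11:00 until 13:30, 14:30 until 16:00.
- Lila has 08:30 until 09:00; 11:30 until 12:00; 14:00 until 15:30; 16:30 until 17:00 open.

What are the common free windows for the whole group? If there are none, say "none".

none

Bianca free: 09:00-11:00, 12:00-15:30 (invert busy blocks within the working day).
Rina free: 08:00-11:30.
Gabriel free: 08:30-11:00, 12:00-14:30, 15:30-17:00, 18:00-18:30.
Dmitri free: 08:00-14:30, 15:30-16:30, 17:30-18:00 (invert busy blocks within the working day).
Uma free: 08:00-08:30, 11:00-13:30, 14:30-16:00.
Lila free: 08:30-09:00, 11:30-12:00, 14:00-15:30, 16:30-17:00.
Bianca ∩ Rina: 09:00-11:00.
Bianca ∩ Rina ∩ Gabriel: 09:00-11:00.
Bianca ∩ Rina ∩ Gabriel ∩ Dmitri: 09:00-11:00.
Bianca ∩ Rina ∩ Gabriel ∩ Dmitri ∩ Uma: ∅.
Bianca ∩ Rina ∩ Gabriel ∩ Dmitri ∩ Uma ∩ Lila: ∅.
There is no time when everyone is free.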